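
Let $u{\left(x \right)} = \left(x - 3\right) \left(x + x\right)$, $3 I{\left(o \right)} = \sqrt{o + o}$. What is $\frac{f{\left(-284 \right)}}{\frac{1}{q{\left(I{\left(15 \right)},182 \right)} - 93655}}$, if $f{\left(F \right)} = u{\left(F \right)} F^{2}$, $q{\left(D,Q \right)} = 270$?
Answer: $-1227846384248960$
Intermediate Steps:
$I{\left(o \right)} = \frac{\sqrt{2} \sqrt{o}}{3}$ ($I{\left(o \right)} = \frac{\sqrt{o + o}}{3} = \frac{\sqrt{2 o}}{3} = \frac{\sqrt{2} \sqrt{o}}{3}$)
$u{\left(x \right)} = 2 x \left(-3 + x\right)$ ($u{\left(x \right)} = \left(-3 + x\right) 2 x = 2 x \left(-3 + x\right)$)
$f{\left(F \right)} = 2 F^{3} \left(-3 + F\right)$ ($f{\left(F \right)} = 2 F \left(-3 + F\right) F^{2} = 2 F^{3} \left(-3 + F\right)$)
$\frac{f{\left(-284 \right)}}{\frac{1}{q{\left(I{\left(15 \right)},182 \right)} - 93655}} = \frac{2 \left(-284\right)^{3} \left(-3 - 284\right)}{\frac{1}{270 - 93655}} = \frac{2 \left(-22906304\right) \left(-287\right)}{\frac{1}{-93385}} = \frac{13148218496}{- \frac{1}{93385}} = 13148218496 \left(-93385\right) = -1227846384248960$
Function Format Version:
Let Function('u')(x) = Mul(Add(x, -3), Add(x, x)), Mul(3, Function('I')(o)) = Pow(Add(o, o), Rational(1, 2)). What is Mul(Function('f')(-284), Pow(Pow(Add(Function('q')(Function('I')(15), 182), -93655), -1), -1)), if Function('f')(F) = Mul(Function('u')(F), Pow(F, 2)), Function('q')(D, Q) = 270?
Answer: -1227846384248960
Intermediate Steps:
Function('I')(o) = Mul(Rational(1, 3), Pow(2, Rational(1, 2)), Pow(o, Rational(1, 2))) (Function('I')(o) = Mul(Rational(1, 3), Pow(Add(o, o), Rational(1, 2))) = Mul(Rational(1, 3), Pow(Mul(2, o), Rational(1, 2))) = Mul(Rational(1, 3), Mul(Pow(2, Rational(1, 2)), Pow(o, Rational(1, 2)))) = Mul(Rational(1, 3), Pow(2, Rational(1, 2)), Pow(o, Rational(1, 2))))
Function('u')(x) = Mul(2, x, Add(-3, x)) (Function('u')(x) = Mul(Add(-3, x), Mul(2, x)) = Mul(2, x, Add(-3, x)))
Function('f')(F) = Mul(2, Pow(F, 3), Add(-3, F)) (Function('f')(F) = Mul(Mul(2, F, Add(-3, F)), Pow(F, 2)) = Mul(2, Pow(F, 3), Add(-3, F)))
Mul(Function('f')(-284), Pow(Pow(Add(Function('q')(Function('I')(15), 182), -93655), -1), -1)) = Mul(Mul(2, Pow(-284, 3), Add(-3, -284)), Pow(Pow(Add(270, -93655), -1), -1)) = Mul(Mul(2, -22906304, -287), Pow(Pow(-93385, -1), -1)) = Mul(13148218496, Pow(Rational(-1, 93385), -1)) = Mul(13148218496, -93385) = -1227846384248960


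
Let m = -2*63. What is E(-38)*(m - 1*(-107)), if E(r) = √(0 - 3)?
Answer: -19*I*√3 ≈ -32.909*I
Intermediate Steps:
m = -126
E(r) = I*√3 (E(r) = √(-3) = I*√3)
E(-38)*(m - 1*(-107)) = (I*√3)*(-126 - 1*(-107)) = (I*√3)*(-126 + 107) = (I*√3)*(-19) = -19*I*√3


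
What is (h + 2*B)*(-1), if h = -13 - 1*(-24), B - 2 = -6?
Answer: -3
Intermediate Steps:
B = -4 (B = 2 - 6 = -4)
h = 11 (h = -13 + 24 = 11)
(h + 2*B)*(-1) = (11 + 2*(-4))*(-1) = (11 - 8)*(-1) = 3*(-1) = -3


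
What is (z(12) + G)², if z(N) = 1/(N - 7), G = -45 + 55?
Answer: 2601/25 ≈ 104.04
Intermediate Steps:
G = 10
z(N) = 1/(-7 + N)
(z(12) + G)² = (1/(-7 + 12) + 10)² = (1/5 + 10)² = (⅕ + 10)² = (51/5)² = 2601/25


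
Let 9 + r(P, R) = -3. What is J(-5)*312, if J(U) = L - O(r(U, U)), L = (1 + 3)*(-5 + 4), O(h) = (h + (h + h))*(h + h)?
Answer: -270816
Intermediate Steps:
r(P, R) = -12 (r(P, R) = -9 - 3 = -12)
O(h) = 6*h² (O(h) = (h + 2*h)*(2*h) = (3*h)*(2*h) = 6*h²)
L = -4 (L = 4*(-1) = -4)
J(U) = -868 (J(U) = -4 - 6*(-12)² = -4 - 6*144 = -4 - 1*864 = -4 - 864 = -868)
J(-5)*312 = -868*312 = -270816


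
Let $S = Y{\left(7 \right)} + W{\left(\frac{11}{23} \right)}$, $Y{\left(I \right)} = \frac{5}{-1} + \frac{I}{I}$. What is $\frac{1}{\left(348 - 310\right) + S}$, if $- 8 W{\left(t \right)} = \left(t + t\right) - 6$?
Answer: $\frac{46}{1593} \approx 0.028876$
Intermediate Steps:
$W{\left(t \right)} = \frac{3}{4} - \frac{t}{4}$ ($W{\left(t \right)} = - \frac{\left(t + t\right) - 6}{8} = - \frac{2 t - 6}{8} = - \frac{-6 + 2 t}{8} = \frac{3}{4} - \frac{t}{4}$)
$Y{\left(I \right)} = -4$ ($Y{\left(I \right)} = 5 \left(-1\right) + 1 = -5 + 1 = -4$)
$S = - \frac{155}{46}$ ($S = -4 + \left(\frac{3}{4} - \frac{11 \cdot \frac{1}{23}}{4}\right) = -4 + \left(\frac{3}{4} - \frac{11}{92}\right) = -4 + \frac{29}{46} = - \frac{155}{46} \approx -3.3696$)
$\frac{1}{\left(348 - 310\right) + S} = \frac{1}{\left(348 - 310\right) - \frac{155}{46}} = \frac{1}{38 - \frac{155}{46}} = \frac{1}{\frac{1593}{46}} = \frac{46}{1593}$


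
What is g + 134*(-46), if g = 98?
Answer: -6066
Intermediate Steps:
g + 134*(-46) = 98 + 134*(-46) = 98 - 6164 = -6066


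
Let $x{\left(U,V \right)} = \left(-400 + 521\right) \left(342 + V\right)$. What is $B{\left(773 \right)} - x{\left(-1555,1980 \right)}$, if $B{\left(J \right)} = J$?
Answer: $-280189$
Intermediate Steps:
$x{\left(U,V \right)} = 41382 + 121 V$ ($x{\left(U,V \right)} = 121 \left(342 + V\right) = 41382 + 121 V$)
$B{\left(773 \right)} - x{\left(-1555,1980 \right)} = 773 - \left(41382 + 121 \cdot 1980\right) = 773 - \left(41382 + 239580\right) = 773 - 280962 = -280189$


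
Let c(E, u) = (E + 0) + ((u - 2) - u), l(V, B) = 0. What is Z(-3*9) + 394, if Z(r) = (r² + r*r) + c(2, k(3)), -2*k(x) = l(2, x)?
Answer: 1852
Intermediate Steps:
k(x) = 0 (k(x) = -½*0 = 0)
c(E, u) = -2 + E (c(E, u) = E + ((-2 + u) - u) = E - 2 = -2 + E)
Z(r) = 2*r² (Z(r) = (r² + r*r) + (-2 + 2) = (r² + r²) + 0 = 2*r² + 0 = 2*r²)
Z(-3*9) + 394 = 2*(-3*9)² + 394 = 2*(-27)² + 394 = 2*729 + 394 = 1458 + 394 = 1852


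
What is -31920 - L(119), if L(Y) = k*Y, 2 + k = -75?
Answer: -22757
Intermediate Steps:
k = -77 (k = -2 - 75 = -77)
L(Y) = -77*Y
-31920 - L(119) = -31920 - (-77)*119 = -31920 - 1*(-9163) = -31920 + 9163 = -22757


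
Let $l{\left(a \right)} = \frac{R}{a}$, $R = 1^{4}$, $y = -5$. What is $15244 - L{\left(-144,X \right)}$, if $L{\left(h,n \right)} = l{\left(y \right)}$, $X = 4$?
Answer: $\frac{76221}{5} \approx 15244.0$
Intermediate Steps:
$R = 1$
$l{\left(a \right)} = \frac{1}{a}$ ($l{\left(a \right)} = 1 \frac{1}{a} = \frac{1}{a}$)
$L{\left(h,n \right)} = - \frac{1}{5}$ ($L{\left(h,n \right)} = \frac{1}{-5} = - \frac{1}{5}$)
$15244 - L{\left(-144,X \right)} = 15244 - - \frac{1}{5} = 15244 + \frac{1}{5} = \frac{76221}{5}$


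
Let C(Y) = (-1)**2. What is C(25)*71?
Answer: 71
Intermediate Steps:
C(Y) = 1
C(25)*71 = 1*71 = 71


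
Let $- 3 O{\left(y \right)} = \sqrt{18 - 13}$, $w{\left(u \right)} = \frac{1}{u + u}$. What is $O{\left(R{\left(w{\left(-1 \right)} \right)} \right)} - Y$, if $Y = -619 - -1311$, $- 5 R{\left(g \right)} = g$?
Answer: $-692 - \frac{\sqrt{5}}{3} \approx -692.75$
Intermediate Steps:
$w{\left(u \right)} = \frac{1}{2 u}$
$R{\left(g \right)} = - \frac{g}{5}$
$Y = 692$ ($Y = -619 + 1311 = 692$)
$O{\left(y \right)} = - \frac{\sqrt{5}}{3}$ ($O{\left(y \right)} = - \frac{\sqrt{18 - 13}}{3} = - \frac{\sqrt{5}}{3}$)
$O{\left(R{\left(w{\left(-1 \right)} \right)} \right)} - Y = - \frac{\sqrt{5}}{3} - 692 = -692 - \frac{\sqrt{5}}{3}$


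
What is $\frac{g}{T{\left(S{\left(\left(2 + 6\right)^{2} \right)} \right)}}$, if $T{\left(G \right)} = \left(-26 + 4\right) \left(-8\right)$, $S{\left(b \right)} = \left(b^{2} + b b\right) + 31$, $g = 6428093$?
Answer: $\frac{6428093}{176} \approx 36523.0$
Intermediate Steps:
$S{\left(b \right)} = 31 + 2 b^{2}$ ($S{\left(b \right)} = \left(b^{2} + b^{2}\right) + 31 = 2 b^{2} + 31 = 31 + 2 b^{2}$)
$T{\left(G \right)} = 176$ ($T{\left(G \right)} = \left(-22\right) \left(-8\right) = 176$)
$\frac{g}{T{\left(S{\left(\left(2 + 6\right)^{2} \right)} \right)}} = \frac{6428093}{176}$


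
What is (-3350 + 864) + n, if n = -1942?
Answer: -4428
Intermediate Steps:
(-3350 + 864) + n = (-3350 + 864) - 1942 = -2486 - 1942 = -4428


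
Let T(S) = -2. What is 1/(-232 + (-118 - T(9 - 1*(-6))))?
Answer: -1/348 ≈ -0.0028736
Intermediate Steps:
1/(-232 + (-118 - T(9 - 1*(-6)))) = 1/(-232 + (-118 - 1*(-2))) = 1/(-232 + (-118 + 2)) = 1/(-232 - 116) = 1/(-348) = -1/348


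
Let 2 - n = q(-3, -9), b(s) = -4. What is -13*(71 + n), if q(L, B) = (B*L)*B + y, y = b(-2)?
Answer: -4160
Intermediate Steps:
y = -4
q(L, B) = -4 + L*B**2 (q(L, B) = (B*L)*B - 4 = L*B**2 - 4 = -4 + L*B**2)
n = 249 (n = 2 - (-4 - 3*(-9)**2) = 2 - (-4 - 3*81) = 2 - (-4 - 243) = 2 - 1*(-247) = 2 + 247 = 249)
-13*(71 + n) = -13*(71 + 249) = -13*320 = -4160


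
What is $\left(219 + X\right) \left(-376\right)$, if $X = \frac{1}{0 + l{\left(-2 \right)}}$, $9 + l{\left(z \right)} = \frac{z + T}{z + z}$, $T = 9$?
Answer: $- \frac{3539288}{43} \approx -82309.0$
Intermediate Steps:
$l{\left(z \right)} = -9 + \frac{9 + z}{2 z}$ ($l{\left(z \right)} = -9 + \frac{z + 9}{z + z} = -9 + \frac{9 + z}{2 z}$)
$X = - \frac{4}{43}$ ($X = \frac{1}{0 + \frac{9 - -34}{2 \left(-2\right)}} = \frac{1}{0 + \frac{1}{2} \left(- \frac{1}{2}\right) \left(9 + 34\right)} = \frac{1}{0 + \frac{1}{2} \left(- \frac{1}{2}\right) 43} = \frac{1}{0 - \frac{43}{4}} = \frac{1}{- \frac{43}{4}} = - \frac{4}{43} \approx -0.093023$)
$\left(219 + X\right) \left(-376\right) = \left(219 - \frac{4}{43}\right) \left(-376\right) = \frac{9413}{43} \left(-376\right) = - \frac{3539288}{43}$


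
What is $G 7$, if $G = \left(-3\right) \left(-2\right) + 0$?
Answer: $42$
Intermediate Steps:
$G = 6$ ($G = 6 + 0 = 6$)
$G 7 = 6 \cdot 7 = 42$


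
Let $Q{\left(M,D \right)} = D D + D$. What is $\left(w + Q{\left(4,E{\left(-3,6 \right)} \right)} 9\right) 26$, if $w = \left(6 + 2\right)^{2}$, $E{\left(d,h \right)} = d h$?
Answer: $73268$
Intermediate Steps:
$Q{\left(M,D \right)} = D + D^{2}$ ($Q{\left(M,D \right)} = D^{2} + D = D + D^{2}$)
$w = 64$ ($w = 8^{2} = 64$)
$\left(w + Q{\left(4,E{\left(-3,6 \right)} \right)} 9\right) 26 = \left(64 + \left(-3\right) 6 \left(1 - 18\right) 9\right) 26 = \left(64 + - 18 \left(1 - 18\right) 9\right) 26 = \left(64 + \left(-18\right) \left(-17\right) 9\right) 26 = \left(64 + 306 \cdot 9\right) 26 = \left(64 + 2754\right) 26 = 2818 \cdot 26 = 73268$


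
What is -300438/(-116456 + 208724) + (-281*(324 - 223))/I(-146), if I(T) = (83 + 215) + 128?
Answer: -38147843/545919 ≈ -69.878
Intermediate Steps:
I(T) = 426 (I(T) = 298 + 128 = 426)
-300438/(-116456 + 208724) + (-281*(324 - 223))/I(-146) = -300438/(-116456 + 208724) - 281*(324 - 223)/426 = -300438/92268 - 281*101*(1/426) = -300438*1/92268 - 28381*1/426 = -16691/5126 - 28381/426 = -38147843/545919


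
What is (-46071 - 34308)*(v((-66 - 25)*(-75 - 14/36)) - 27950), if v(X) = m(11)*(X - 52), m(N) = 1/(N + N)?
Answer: 8886871929/4 ≈ 2.2217e+9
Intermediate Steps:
m(N) = 1/(2*N)
v(X) = -26/11 + X/22 (v(X) = ((½)/11)*(X - 52) = ((½)*(1/11))*(-52 + X) = (-52 + X)/22 = -26/11 + X/22)
(-46071 - 34308)*(v((-66 - 25)*(-75 - 14/36)) - 27950) = (-46071 - 34308)*((-26/11 + ((-66 - 25)*(-75 - 14/36))/22) - 27950) = -80379*((-26/11 + (-91*(-75 - 14*1/36))/22) - 27950) = -80379*((-26/11 + (-91*(-75 - 7/18))/22) - 27950) = -80379*((-26/11 + (-91*(-1357/18))/22) - 27950) = -80379*((-26/11 + (1/22)*(123487/18)) - 27950) = -80379*((-26/11 + 123487/396) - 27950) = -80379*(11141/36 - 27950) = -80379*(-995059/36) = 8886871929/4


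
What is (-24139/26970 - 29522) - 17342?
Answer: -1263946219/26970 ≈ -46865.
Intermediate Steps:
(-24139/26970 - 29522) - 17342 = -796232479/26970 - 17342 = -1263946219/26970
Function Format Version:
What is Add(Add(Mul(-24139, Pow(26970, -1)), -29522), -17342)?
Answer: Rational(-1263946219, 26970) ≈ -46865.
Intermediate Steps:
Add(Add(Mul(-24139, Pow(26970, -1)), -29522), -17342) = Add(Add(Mul(-24139, Rational(1, 26970)), -29522), -17342) = Add(Add(Rational(-24139, 26970), -29522), -17342) = Add(Rational(-796232479, 26970), -17342) = Rational(-1263946219, 26970)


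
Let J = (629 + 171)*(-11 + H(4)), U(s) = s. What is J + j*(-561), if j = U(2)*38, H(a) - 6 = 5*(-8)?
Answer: -78636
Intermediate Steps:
H(a) = -34 (H(a) = 6 + 5*(-8) = 6 - 40 = -34)
j = 76 (j = 2*38 = 76)
J = -36000 (J = (629 + 171)*(-11 - 34) = 800*(-45) = -36000)
J + j*(-561) = -36000 + 76*(-561) = -36000 - 42636 = -78636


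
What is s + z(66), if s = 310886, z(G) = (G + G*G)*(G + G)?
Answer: 894590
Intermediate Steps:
z(G) = 2*G*(G + G²) (z(G) = (G + G²)*(2*G) = 2*G*(G + G²))
s + z(66) = 310886 + 2*66²*(1 + 66) = 310886 + 2*4356*67 = 310886 + 583704 = 894590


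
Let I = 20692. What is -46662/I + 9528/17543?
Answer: -44388435/25928554 ≈ -1.7120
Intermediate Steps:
-46662/I + 9528/17543 = -46662/20692 + 9528/17543 = -46662*1/20692 + 9528*(1/17543) = -3333/1478 + 9528/17543 = -44388435/25928554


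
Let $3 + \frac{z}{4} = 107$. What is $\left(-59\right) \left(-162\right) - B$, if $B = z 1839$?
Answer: $-755466$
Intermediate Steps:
$z = 416$ ($z = -12 + 4 \cdot 107 = -12 + 428 = 416$)
$B = 765024$ ($B = 416 \cdot 1839 = 765024$)
$\left(-59\right) \left(-162\right) - B = \left(-59\right) \left(-162\right) - 765024 = 9558 - 765024 = -755466$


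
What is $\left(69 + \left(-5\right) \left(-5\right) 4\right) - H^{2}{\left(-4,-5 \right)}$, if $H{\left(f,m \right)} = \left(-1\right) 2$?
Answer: $165$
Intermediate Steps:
$H{\left(f,m \right)} = -2$
$\left(69 + \left(-5\right) \left(-5\right) 4\right) - H^{2}{\left(-4,-5 \right)} = \left(69 + \left(-5\right) \left(-5\right) 4\right) - \left(-2\right)^{2} = \left(69 + 25 \cdot 4\right) - 4 = \left(69 + 100\right) - 4 = 169 - 4 = 165$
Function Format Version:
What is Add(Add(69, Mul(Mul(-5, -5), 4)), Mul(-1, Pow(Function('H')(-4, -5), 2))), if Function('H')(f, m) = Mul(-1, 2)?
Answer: 165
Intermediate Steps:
Function('H')(f, m) = -2
Add(Add(69, Mul(Mul(-5, -5), 4)), Mul(-1, Pow(Function('H')(-4, -5), 2))) = Add(Add(69, Mul(Mul(-5, -5), 4)), Mul(-1, Pow(-2, 2))) = Add(Add(69, Mul(25, 4)), Mul(-1, 4)) = Add(Add(69, 100), -4) = Add(169, -4) = 165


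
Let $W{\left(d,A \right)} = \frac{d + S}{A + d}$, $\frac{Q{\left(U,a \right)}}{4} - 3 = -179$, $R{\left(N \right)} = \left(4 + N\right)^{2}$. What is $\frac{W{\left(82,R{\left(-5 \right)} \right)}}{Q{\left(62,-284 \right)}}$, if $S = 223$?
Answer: $- \frac{305}{58432} \approx -0.0052197$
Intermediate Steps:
$Q{\left(U,a \right)} = -704$ ($Q{\left(U,a \right)} = 12 + 4 \left(-179\right) = 12 - 716 = -704$)
$W{\left(d,A \right)} = \frac{223 + d}{A + d}$ ($W{\left(d,A \right)} = \frac{d + 223}{A + d} = \frac{223 + d}{A + d}$)
$\frac{W{\left(82,R{\left(-5 \right)} \right)}}{Q{\left(62,-284 \right)}} = \frac{\frac{1}{\left(4 - 5\right)^{2} + 82} \left(223 + 82\right)}{-704} = \frac{1}{\left(-1\right)^{2} + 82} \cdot 305 \left(- \frac{1}{704}\right) = \frac{1}{1 + 82} \cdot 305 \left(- \frac{1}{704}\right) = \frac{1}{83} \cdot 305 \left(- \frac{1}{704}\right) = \frac{305}{83} \left(- \frac{1}{704}\right) = - \frac{305}{58432}$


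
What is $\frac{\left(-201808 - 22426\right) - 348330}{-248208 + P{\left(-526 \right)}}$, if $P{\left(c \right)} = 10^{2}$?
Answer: $\frac{143141}{62027} \approx 2.3077$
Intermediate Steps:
$P{\left(c \right)} = 100$
$\frac{\left(-201808 - 22426\right) - 348330}{-248208 + P{\left(-526 \right)}} = \frac{\left(-201808 - 22426\right) - 348330}{-248208 + 100} = \frac{\left(-201808 - 22426\right) - 348330}{-248108} = \left(-224234 - 348330\right) \left(- \frac{1}{248108}\right) = \left(-572564\right) \left(- \frac{1}{248108}\right) = \frac{143141}{62027}$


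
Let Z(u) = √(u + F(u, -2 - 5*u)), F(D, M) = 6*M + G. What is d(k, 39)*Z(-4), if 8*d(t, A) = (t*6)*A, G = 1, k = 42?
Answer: 2457*√105/2 ≈ 12588.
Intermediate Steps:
d(t, A) = 3*A*t/4 (d(t, A) = ((t*6)*A)/8 = ((6*t)*A)/8 = (6*A*t)/8 = 3*A*t/4)
F(D, M) = 1 + 6*M (F(D, M) = 6*M + 1 = 1 + 6*M)
Z(u) = √(-11 - 29*u) (Z(u) = √(u + (1 + 6*(-2 - 5*u))) = √(u + (1 + (-12 - 30*u))) = √(u + (-11 - 30*u)) = √(-11 - 29*u))
d(k, 39)*Z(-4) = ((¾)*39*42)*√(-11 - 29*(-4)) = 2457*√(-11 + 116)/2 = 2457*√105/2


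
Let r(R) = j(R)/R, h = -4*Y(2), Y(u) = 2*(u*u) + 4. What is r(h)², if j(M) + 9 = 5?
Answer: 1/144 ≈ 0.0069444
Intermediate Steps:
j(M) = -4 (j(M) = -9 + 5 = -4)
Y(u) = 4 + 2*u² (Y(u) = 2*u² + 4 = 4 + 2*u²)
h = -48 (h = -4*(4 + 2*2²) = -4*(4 + 2*4) = -4*(4 + 8) = -4*12 = -48)
r(R) = -4/R
r(h)² = (-4/(-48))² = (-4*(-1/48))² = (1/12)² = 1/144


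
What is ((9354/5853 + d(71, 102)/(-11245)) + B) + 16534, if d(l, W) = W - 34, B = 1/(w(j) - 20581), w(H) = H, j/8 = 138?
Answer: 7065754484945849/427305805615 ≈ 16536.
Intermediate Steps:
j = 1104 (j = 8*138 = 1104)
B = -1/19477 (B = 1/(1104 - 20581) = 1/(-19477) = -1/19477 ≈ -5.1343e-5)
d(l, W) = -34 + W
((9354/5853 + d(71, 102)/(-11245)) + B) + 16534 = ((9354/5853 + (-34 + 102)/(-11245)) - 1/19477) + 16534 = ((9354*(1/5853) + 68*(-1/11245)) - 1/19477) + 16534 = ((3118/1951 - 68/11245) - 1/19477) + 16534 = (34929242/21938995 - 1/19477) + 16534 = 680294907439/427305805615 + 16534 = 7065754484945849/427305805615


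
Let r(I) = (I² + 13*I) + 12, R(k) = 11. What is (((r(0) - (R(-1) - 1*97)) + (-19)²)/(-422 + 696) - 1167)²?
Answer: 101951851401/75076 ≈ 1.3580e+6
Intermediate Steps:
r(I) = 12 + I² + 13*I
(((r(0) - (R(-1) - 1*97)) + (-19)²)/(-422 + 696) - 1167)² = ((((12 + 0² + 13*0) - (11 - 1*97)) + (-19)²)/(-422 + 696) - 1167)² = ((((12 + 0 + 0) - (11 - 97)) + 361)/274 - 1167)² = (((12 - 1*(-86)) + 361)*(1/274) - 1167)² = (((12 + 86) + 361)*(1/274) - 1167)² = ((98 + 361)*(1/274) - 1167)² = (459*(1/274) - 1167)² = (459/274 - 1167)² = (-319299/274)² = 101951851401/75076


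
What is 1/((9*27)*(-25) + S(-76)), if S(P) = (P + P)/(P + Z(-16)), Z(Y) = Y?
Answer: -23/139687 ≈ -0.00016465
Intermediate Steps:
S(P) = 2*P/(-16 + P) (S(P) = (P + P)/(P - 16) = (2*P)/(-16 + P) = 2*P/(-16 + P))
1/((9*27)*(-25) + S(-76)) = 1/((9*27)*(-25) + 2*(-76)/(-16 - 76)) = 1/(243*(-25) + 2*(-76)/(-92)) = 1/(-6075 + 2*(-76)*(-1/92)) = 1/(-6075 + 38/23) = 1/(-139687/23) = -23/139687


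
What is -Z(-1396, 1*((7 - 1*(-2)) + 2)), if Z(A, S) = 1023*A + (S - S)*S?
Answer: 1428108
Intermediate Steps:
Z(A, S) = 1023*A (Z(A, S) = 1023*A + 0*S = 1023*A + 0 = 1023*A)
-Z(-1396, 1*((7 - 1*(-2)) + 2)) = -1023*(-1396) = -1*(-1428108) = 1428108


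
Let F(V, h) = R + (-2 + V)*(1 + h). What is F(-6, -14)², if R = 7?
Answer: 12321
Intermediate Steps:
F(V, h) = 7 + (1 + h)*(-2 + V) (F(V, h) = 7 + (-2 + V)*(1 + h) = 7 + (1 + h)*(-2 + V))
F(-6, -14)² = (5 - 6 - 2*(-14) - 6*(-14))² = (5 - 6 + 28 + 84)² = 111² = 12321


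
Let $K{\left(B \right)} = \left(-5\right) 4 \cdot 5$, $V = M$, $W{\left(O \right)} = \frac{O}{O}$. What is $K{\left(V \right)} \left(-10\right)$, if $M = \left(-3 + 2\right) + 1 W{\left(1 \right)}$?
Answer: $1000$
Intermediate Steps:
$W{\left(O \right)} = 1$
$M = 0$ ($M = \left(-3 + 2\right) + 1 \cdot 1 = -1 + 1 = 0$)
$V = 0$
$K{\left(B \right)} = -100$ ($K{\left(B \right)} = \left(-20\right) 5 = -100$)
$K{\left(V \right)} \left(-10\right) = \left(-100\right) \left(-10\right) = 1000$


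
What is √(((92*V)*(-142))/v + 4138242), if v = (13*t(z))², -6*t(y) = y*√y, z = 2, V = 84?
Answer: √694424706/13 ≈ 2027.1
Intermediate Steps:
t(y) = -y^(3/2)/6 (t(y) = -y*√y/6 = -y^(3/2)/6)
v = 338/9 (v = (13*(-√2/3))² = (-13*√2/3)² = 338/9 ≈ 37.556)
√(((92*V)*(-142))/v + 4138242) = √(((92*84)*(-142))/(338/9) + 4138242) = √((7728*(-142))*(9/338) + 4138242) = √(-1097376*9/338 + 4138242) = √(-4938192/169 + 4138242) = √(694424706/169) = √694424706/13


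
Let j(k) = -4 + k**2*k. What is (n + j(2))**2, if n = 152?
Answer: 24336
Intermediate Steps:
j(k) = -4 + k**3
(n + j(2))**2 = (152 + (-4 + 2**3))**2 = (152 + (-4 + 8))**2 = (152 + 4)**2 = 156**2 = 24336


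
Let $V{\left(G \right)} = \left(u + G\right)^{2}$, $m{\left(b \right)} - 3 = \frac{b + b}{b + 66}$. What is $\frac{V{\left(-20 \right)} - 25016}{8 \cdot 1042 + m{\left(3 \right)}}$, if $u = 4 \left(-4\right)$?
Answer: $- \frac{545560}{191799} \approx -2.8444$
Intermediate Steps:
$u = -16$
$m{\left(b \right)} = 3 + \frac{2 b}{66 + b}$ ($m{\left(b \right)} = 3 + \frac{b + b}{b + 66} = 3 + \frac{2 b}{66 + b}$)
$V{\left(G \right)} = \left(-16 + G\right)^{2}$
$\frac{V{\left(-20 \right)} - 25016}{8 \cdot 1042 + m{\left(3 \right)}} = \frac{\left(-16 - 20\right)^{2} - 25016}{8 \cdot 1042 + \frac{198 + 5 \cdot 3}{66 + 3}} = \frac{\left(-36\right)^{2} - 25016}{8336 + \frac{198 + 15}{69}} = \frac{1296 - 25016}{8336 + \frac{1}{69} \cdot 213} = - \frac{23720}{8336 + \frac{71}{23}} = - \frac{23720}{\frac{191799}{23}} = \left(-23720\right) \frac{23}{191799} = - \frac{545560}{191799}$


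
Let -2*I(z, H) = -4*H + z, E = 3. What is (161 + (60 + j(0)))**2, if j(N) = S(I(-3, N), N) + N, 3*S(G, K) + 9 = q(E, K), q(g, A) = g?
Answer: 47961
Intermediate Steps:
I(z, H) = 2*H - z/2 (I(z, H) = -(-4*H + z)/2 = -(z - 4*H)/2 = 2*H - z/2)
S(G, K) = -2 (S(G, K) = -3 + (1/3)*3 = -3 + 1 = -2)
j(N) = -2 + N
(161 + (60 + j(0)))**2 = (161 + (60 + (-2 + 0)))**2 = (161 + (60 - 2))**2 = (161 + 58)**2 = 219**2 = 47961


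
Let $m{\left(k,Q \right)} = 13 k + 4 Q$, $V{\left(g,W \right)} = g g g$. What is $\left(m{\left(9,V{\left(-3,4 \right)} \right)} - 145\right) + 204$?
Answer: $68$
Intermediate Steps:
$V{\left(g,W \right)} = g^{3}$ ($V{\left(g,W \right)} = g^{2} g = g^{3}$)
$m{\left(k,Q \right)} = 4 Q + 13 k$
$\left(m{\left(9,V{\left(-3,4 \right)} \right)} - 145\right) + 204 = \left(\left(4 \left(-3\right)^{3} + 13 \cdot 9\right) - 145\right) + 204 = \left(\left(4 \left(-27\right) + 117\right) - 145\right) + 204 = \left(\left(-108 + 117\right) - 145\right) + 204 = \left(9 - 145\right) + 204 = -136 + 204 = 68$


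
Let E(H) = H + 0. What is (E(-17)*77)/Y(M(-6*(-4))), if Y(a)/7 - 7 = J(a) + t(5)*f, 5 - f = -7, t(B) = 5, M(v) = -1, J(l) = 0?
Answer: -187/67 ≈ -2.7910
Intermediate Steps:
E(H) = H
f = 12 (f = 5 - 1*(-7) = 5 + 7 = 12)
Y(a) = 469 (Y(a) = 49 + 7*(0 + 5*12) = 49 + 7*(0 + 60) = 49 + 7*60 = 49 + 420 = 469)
(E(-17)*77)/Y(M(-6*(-4))) = -17*77/469 = -1309*1/469 = -187/67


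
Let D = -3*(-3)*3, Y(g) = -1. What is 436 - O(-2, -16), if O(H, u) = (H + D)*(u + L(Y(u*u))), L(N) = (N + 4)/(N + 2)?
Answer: 761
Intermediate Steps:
D = 27 (D = 9*3 = 27)
L(N) = (4 + N)/(2 + N)
O(H, u) = (3 + u)*(27 + H) (O(H, u) = (H + 27)*(u + (4 - 1)/(2 - 1)) = (27 + H)*(u + 3/1) = (27 + H)*(u + 1*3) = (27 + H)*(u + 3) = (27 + H)*(3 + u) = (3 + u)*(27 + H))
436 - O(-2, -16) = 436 - (81 + 3*(-2) + 27*(-16) - 2*(-16)) = 436 - (81 - 6 - 432 + 32) = 436 - 1*(-325) = 436 + 325 = 761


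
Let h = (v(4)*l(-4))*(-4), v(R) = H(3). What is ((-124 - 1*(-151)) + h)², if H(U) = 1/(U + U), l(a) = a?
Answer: 7921/9 ≈ 880.11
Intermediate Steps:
H(U) = 1/(2*U)
v(R) = ⅙ (v(R) = (½)/3 = (½)*(⅓) = ⅙)
h = 8/3 (h = ((⅙)*(-4))*(-4) = -⅔*(-4) = 8/3 ≈ 2.6667)
((-124 - 1*(-151)) + h)² = ((-124 - 1*(-151)) + 8/3)² = ((-124 + 151) + 8/3)² = (27 + 8/3)² = (89/3)² = 7921/9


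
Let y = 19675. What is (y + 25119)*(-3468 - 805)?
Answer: -191404762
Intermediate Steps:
(y + 25119)*(-3468 - 805) = (19675 + 25119)*(-3468 - 805) = 44794*(-4273) = -191404762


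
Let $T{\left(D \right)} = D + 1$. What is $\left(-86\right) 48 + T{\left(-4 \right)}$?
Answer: $-4131$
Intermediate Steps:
$T{\left(D \right)} = 1 + D$
$\left(-86\right) 48 + T{\left(-4 \right)} = \left(-86\right) 48 + \left(1 - 4\right) = -4128 - 3 = -4131$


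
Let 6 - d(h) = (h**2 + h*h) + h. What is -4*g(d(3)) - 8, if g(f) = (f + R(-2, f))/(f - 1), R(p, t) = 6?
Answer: -41/4 ≈ -10.250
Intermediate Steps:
d(h) = 6 - h - 2*h**2 (d(h) = 6 - ((h**2 + h*h) + h) = 6 - ((h**2 + h**2) + h) = 6 - (2*h**2 + h) = 6 - (h + 2*h**2) = 6 + (-h - 2*h**2) = 6 - h - 2*h**2)
g(f) = (6 + f)/(-1 + f) (g(f) = (f + 6)/(f - 1) = (6 + f)/(-1 + f))
-4*g(d(3)) - 8 = -4*(6 + (6 - 1*3 - 2*3**2))/(-1 + (6 - 1*3 - 2*3**2)) - 8 = -4*(6 + (6 - 3 - 2*9))/(-1 + (6 - 3 - 2*9)) - 8 = -4*(6 + (6 - 3 - 18))/(-1 + (6 - 3 - 18)) - 8 = -4*(6 - 15)/(-1 - 15) - 8 = -4*(-9)/(-16) - 8 = -(-1)*(-9)/4 - 8 = -4*9/16 - 8 = -9/4 - 8 = -41/4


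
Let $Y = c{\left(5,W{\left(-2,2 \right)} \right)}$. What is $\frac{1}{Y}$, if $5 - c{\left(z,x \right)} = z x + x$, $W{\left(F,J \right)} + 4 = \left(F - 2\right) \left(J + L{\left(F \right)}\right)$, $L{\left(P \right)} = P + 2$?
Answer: $\frac{1}{77} \approx 0.012987$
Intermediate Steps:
$L{\left(P \right)} = 2 + P$
$W{\left(F,J \right)} = -4 + \left(-2 + F\right) \left(2 + F + J\right)$ ($W{\left(F,J \right)} = -4 + \left(F - 2\right) \left(J + \left(2 + F\right)\right) = -4 + \left(-2 + F\right) \left(2 + F + J\right)$)
$c{\left(z,x \right)} = 5 - x - x z$ ($c{\left(z,x \right)} = 5 - \left(z x + x\right) = 5 - \left(x z + x\right) = 5 - \left(x + x z\right) = 5 - x - x z$)
$Y = 77$ ($Y = 5 - \left(-8 + \left(-2\right)^{2} - 4 - 4\right) - \left(-8 + \left(-2\right)^{2} - 4 - 4\right) 5 = 5 - \left(-8 + 4 - 4 - 4\right) - \left(-8 + 4 - 4 - 4\right) 5 = 5 - -12 - \left(-12\right) 5 = 5 + 12 + 60 = 77$)
$\frac{1}{Y} = \frac{1}{77}$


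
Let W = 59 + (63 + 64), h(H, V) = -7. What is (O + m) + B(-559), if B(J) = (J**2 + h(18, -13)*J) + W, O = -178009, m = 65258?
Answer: 203829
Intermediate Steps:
W = 186 (W = 59 + 127 = 186)
B(J) = 186 + J**2 - 7*J (B(J) = (J**2 - 7*J) + 186 = 186 + J**2 - 7*J)
(O + m) + B(-559) = (-178009 + 65258) + (186 + (-559)**2 - 7*(-559)) = -112751 + (186 + 312481 + 3913) = -112751 + 316580 = 203829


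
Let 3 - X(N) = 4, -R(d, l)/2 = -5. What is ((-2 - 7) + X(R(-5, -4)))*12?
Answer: -120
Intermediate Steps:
R(d, l) = 10 (R(d, l) = -2*(-5) = 10)
X(N) = -1 (X(N) = 3 - 1*4 = 3 - 4 = -1)
((-2 - 7) + X(R(-5, -4)))*12 = ((-2 - 7) - 1)*12 = (-9 - 1)*12 = -10*12 = -120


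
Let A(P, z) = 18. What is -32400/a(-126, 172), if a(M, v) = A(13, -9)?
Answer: -1800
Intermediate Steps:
a(M, v) = 18
-32400/a(-126, 172) = -32400/18 = -32400*1/18 = -1800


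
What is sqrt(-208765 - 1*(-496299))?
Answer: sqrt(287534) ≈ 536.22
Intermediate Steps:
sqrt(-208765 - 1*(-496299)) = sqrt(-208765 + 496299) = sqrt(287534)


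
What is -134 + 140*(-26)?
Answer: -3774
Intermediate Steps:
-134 + 140*(-26) = -134 - 3640 = -3774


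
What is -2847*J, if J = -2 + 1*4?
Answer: -5694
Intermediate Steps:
J = 2 (J = -2 + 4 = 2)
-2847*J = -2847*2 = -5694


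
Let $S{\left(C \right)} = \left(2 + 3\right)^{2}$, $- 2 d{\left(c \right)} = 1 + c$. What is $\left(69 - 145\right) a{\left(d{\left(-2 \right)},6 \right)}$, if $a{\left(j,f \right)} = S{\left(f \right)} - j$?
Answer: $-1862$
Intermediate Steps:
$d{\left(c \right)} = - \frac{1}{2} - \frac{c}{2}$ ($d{\left(c \right)} = - \frac{1 + c}{2} = - \frac{1}{2} - \frac{c}{2}$)
$S{\left(C \right)} = 25$ ($S{\left(C \right)} = 5^{2} = 25$)
$a{\left(j,f \right)} = 25 - j$
$\left(69 - 145\right) a{\left(d{\left(-2 \right)},6 \right)} = \left(69 - 145\right) \left(25 - \left(- \frac{1}{2} - -1\right)\right) = - 76 \left(25 - \left(- \frac{1}{2} + 1\right)\right) = - 76 \left(25 - \frac{1}{2}\right) = \left(-76\right) \frac{49}{2} = -1862$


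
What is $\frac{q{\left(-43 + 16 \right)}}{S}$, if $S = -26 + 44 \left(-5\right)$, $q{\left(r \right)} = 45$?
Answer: $- \frac{15}{82} \approx -0.18293$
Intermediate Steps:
$S = -246$ ($S = -26 - 220 = -246$)
$\frac{q{\left(-43 + 16 \right)}}{S} = \frac{45}{-246} = 45 \left(- \frac{1}{246}\right) = - \frac{15}{82}$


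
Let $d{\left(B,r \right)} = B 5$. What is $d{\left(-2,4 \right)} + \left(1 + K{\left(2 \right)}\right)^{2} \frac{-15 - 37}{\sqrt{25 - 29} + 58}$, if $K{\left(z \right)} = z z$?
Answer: $- \frac{13635}{421} + \frac{325 i}{421} \approx -32.387 + 0.77197 i$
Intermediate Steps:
$d{\left(B,r \right)} = 5 B$
$K{\left(z \right)} = z^{2}$
$d{\left(-2,4 \right)} + \left(1 + K{\left(2 \right)}\right)^{2} \frac{-15 - 37}{\sqrt{25 - 29} + 58} = 5 \left(-2\right) + \left(1 + 2^{2}\right)^{2} \frac{-15 - 37}{\sqrt{25 - 29} + 58} = -10 + \left(1 + 4\right)^{2} \left(- \frac{52}{\sqrt{-4} + 58}\right) = -10 + 5^{2} \left(- \frac{52}{2 i + 58}\right) = -10 + 25 \left(- \frac{52}{58 + 2 i}\right) = -10 + 25 \left(- 52 \frac{58 - 2 i}{3368}\right) = -10 + 25 \left(- \frac{13 \left(58 - 2 i\right)}{842}\right) = -10 - \frac{325 \left(58 - 2 i\right)}{842}$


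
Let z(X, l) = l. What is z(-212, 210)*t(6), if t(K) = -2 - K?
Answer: -1680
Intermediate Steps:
z(-212, 210)*t(6) = 210*(-2 - 1*6) = 210*(-2 - 6) = 210*(-8) = -1680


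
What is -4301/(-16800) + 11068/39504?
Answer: 7413523/13826400 ≈ 0.53619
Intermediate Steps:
-4301/(-16800) + 11068/39504 = -4301*(-1/16800) + 11068*(1/39504) = 4301/16800 + 2767/9876 = 7413523/13826400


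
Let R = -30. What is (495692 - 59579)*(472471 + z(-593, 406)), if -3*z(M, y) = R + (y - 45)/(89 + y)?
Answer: 33999075055268/165 ≈ 2.0605e+11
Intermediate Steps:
z(M, y) = 10 - (-45 + y)/(3*(89 + y)) (z(M, y) = -(-30 + (y - 45)/(89 + y))/3 = -(-30 + (-45 + y)/(89 + y))/3 = 10 - (-45 + y)/(3*(89 + y)))
(495692 - 59579)*(472471 + z(-593, 406)) = (495692 - 59579)*(472471 + (2715 + 29*406)/(3*(89 + 406))) = 436113*(472471 + (⅓)*(2715 + 11774)/495) = 436113*(472471 + (⅓)*(1/495)*14489) = 436113*(472471 + 14489/1485) = 436113*(701633924/1485) = 33999075055268/165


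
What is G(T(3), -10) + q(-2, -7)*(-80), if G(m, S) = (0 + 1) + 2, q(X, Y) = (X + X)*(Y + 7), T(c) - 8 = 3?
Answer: 3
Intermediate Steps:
T(c) = 11 (T(c) = 8 + 3 = 11)
q(X, Y) = 2*X*(7 + Y) (q(X, Y) = (2*X)*(7 + Y) = 2*X*(7 + Y))
G(m, S) = 3 (G(m, S) = 1 + 2 = 3)
G(T(3), -10) + q(-2, -7)*(-80) = 3 + (2*(-2)*(7 - 7))*(-80) = 3 + (2*(-2)*0)*(-80) = 3 + 0*(-80) = 3 + 0 = 3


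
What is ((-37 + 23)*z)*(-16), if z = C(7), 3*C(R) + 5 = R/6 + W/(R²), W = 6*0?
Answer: -2576/9 ≈ -286.22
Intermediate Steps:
W = 0
C(R) = -5/3 + R/18 (C(R) = -5/3 + (R/6 + 0/(R²))/3 = -5/3 + (R*(⅙) + 0/R²)/3 = -5/3 + (R/6 + 0)/3 = -5/3 + (R/6)/3 = -5/3 + R/18)
z = -23/18 (z = -5/3 + (1/18)*7 = -5/3 + 7/18 = -23/18 ≈ -1.2778)
((-37 + 23)*z)*(-16) = ((-37 + 23)*(-23/18))*(-16) = -14*(-23/18)*(-16) = (161/9)*(-16) = -2576/9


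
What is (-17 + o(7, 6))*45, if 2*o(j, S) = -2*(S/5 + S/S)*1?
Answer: -864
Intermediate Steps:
o(j, S) = -1 - S/5 (o(j, S) = (-2*(S/5 + S/S)*1)/2 = (-2*(S*(1/5) + 1)*1)/2 = (-2*(S/5 + 1)*1)/2 = (-2*(1 + S/5)*1)/2 = ((-2 - 2*S/5)*1)/2 = (-2 - 2*S/5)/2 = -1 - S/5)
(-17 + o(7, 6))*45 = (-17 + (-1 - 1/5*6))*45 = (-17 + (-1 - 6/5))*45 = (-17 - 11/5)*45 = -96/5*45 = -864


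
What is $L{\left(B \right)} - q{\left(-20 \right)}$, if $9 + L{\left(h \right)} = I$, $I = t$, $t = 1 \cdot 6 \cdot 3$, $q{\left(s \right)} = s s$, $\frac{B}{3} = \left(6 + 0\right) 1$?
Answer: $-391$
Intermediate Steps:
$B = 18$ ($B = 3 \left(6 + 0\right) 1 = 3 \cdot 6 \cdot 1 = 3 \cdot 6 = 18$)
$q{\left(s \right)} = s^{2}$
$t = 18$ ($t = 6 \cdot 3 = 18$)
$I = 18$
$L{\left(h \right)} = 9$ ($L{\left(h \right)} = -9 + 18 = 9$)
$L{\left(B \right)} - q{\left(-20 \right)} = 9 - \left(-20\right)^{2} = 9 - 400 = -391$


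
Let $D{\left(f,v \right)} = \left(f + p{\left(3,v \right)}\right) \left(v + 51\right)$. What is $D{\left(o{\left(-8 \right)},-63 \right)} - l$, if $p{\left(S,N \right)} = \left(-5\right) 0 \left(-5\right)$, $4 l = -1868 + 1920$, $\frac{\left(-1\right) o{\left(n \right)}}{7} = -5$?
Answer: $-433$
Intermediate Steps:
$o{\left(n \right)} = 35$ ($o{\left(n \right)} = \left(-7\right) \left(-5\right) = 35$)
$l = 13$ ($l = \frac{-1868 + 1920}{4} = \frac{1}{4} \cdot 52 = 13$)
$p{\left(S,N \right)} = 0$ ($p{\left(S,N \right)} = 0 \left(-5\right) = 0$)
$D{\left(f,v \right)} = f \left(51 + v\right)$ ($D{\left(f,v \right)} = \left(f + 0\right) \left(v + 51\right) = f \left(51 + v\right)$)
$D{\left(o{\left(-8 \right)},-63 \right)} - l = 35 \left(51 - 63\right) - 13 = 35 \left(-12\right) - 13 = -420 - 13 = -433$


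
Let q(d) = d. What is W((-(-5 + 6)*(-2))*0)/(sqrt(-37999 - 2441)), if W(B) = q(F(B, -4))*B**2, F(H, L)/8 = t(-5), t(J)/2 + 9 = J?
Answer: 0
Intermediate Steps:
t(J) = -18 + 2*J
F(H, L) = -224 (F(H, L) = 8*(-18 + 2*(-5)) = 8*(-18 - 10) = 8*(-28) = -224)
W(B) = -224*B**2
W((-(-5 + 6)*(-2))*0)/(sqrt(-37999 - 2441)) = (-224*((-(-5 + 6)*(-2))*0)**2)/(sqrt(-37999 - 2441)) = (-224*((-1*1*(-2))*0)**2)/(sqrt(-40440)) = (-224*(-1*(-2)*0)**2)/((2*I*sqrt(10110))) = (-224*(2*0)**2)*(-I*sqrt(10110)/20220) = (-224*0**2)*(-I*sqrt(10110)/20220) = (-224*0)*(-I*sqrt(10110)/20220) = 0*(-I*sqrt(10110)/20220) = 0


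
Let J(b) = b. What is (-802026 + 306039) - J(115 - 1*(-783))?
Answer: -496885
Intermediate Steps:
(-802026 + 306039) - J(115 - 1*(-783)) = (-802026 + 306039) - (115 - 1*(-783)) = -495987 - (115 + 783) = -495987 - 1*898 = -495987 - 898 = -496885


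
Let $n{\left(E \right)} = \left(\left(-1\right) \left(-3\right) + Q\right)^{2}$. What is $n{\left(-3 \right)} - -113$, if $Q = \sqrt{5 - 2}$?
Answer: $125 + 6 \sqrt{3} \approx 135.39$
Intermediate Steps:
$Q = \sqrt{3} \approx 1.732$
$n{\left(E \right)} = \left(3 + \sqrt{3}\right)^{2}$ ($n{\left(E \right)} = \left(\left(-1\right) \left(-3\right) + \sqrt{3}\right)^{2} = \left(3 + \sqrt{3}\right)^{2}$)
$n{\left(-3 \right)} - -113 = \left(3 + \sqrt{3}\right)^{2} - -113 = \left(3 + \sqrt{3}\right)^{2} + 113 = 113 + \left(3 + \sqrt{3}\right)^{2}$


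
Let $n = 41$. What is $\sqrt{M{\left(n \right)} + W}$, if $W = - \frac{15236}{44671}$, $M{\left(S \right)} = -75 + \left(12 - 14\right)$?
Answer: $\frac{i \sqrt{154333971913}}{44671} \approx 8.7944 i$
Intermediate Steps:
$M{\left(S \right)} = -77$ ($M{\left(S \right)} = -75 + \left(12 - 14\right) = -75 - 2 = -77$)
$W = - \frac{15236}{44671}$ ($W = \left(-15236\right) \frac{1}{44671} = - \frac{15236}{44671} \approx -0.34107$)
$\sqrt{M{\left(n \right)} + W} = \sqrt{-77 - \frac{15236}{44671}} = \sqrt{- \frac{3454903}{44671}} = \frac{i \sqrt{154333971913}}{44671}$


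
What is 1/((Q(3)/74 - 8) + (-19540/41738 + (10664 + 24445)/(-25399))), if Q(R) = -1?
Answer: -39223828094/386902684857 ≈ -0.10138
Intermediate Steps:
1/((Q(3)/74 - 8) + (-19540/41738 + (10664 + 24445)/(-25399))) = 1/((-1/74 - 8) + (-19540/41738 + (10664 + 24445)/(-25399))) = 1/((-1*1/74 - 8) + (-19540*1/41738 + 35109*(-1/25399))) = 1/((-1/74 - 8) + (-9770/20869 - 35109/25399)) = 1/(-593/74 - 980837951/530051731) = 1/(-386902684857/39223828094) = -39223828094/386902684857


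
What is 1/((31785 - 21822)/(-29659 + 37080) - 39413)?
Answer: -181/7133510 ≈ -2.5373e-5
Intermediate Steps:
1/((31785 - 21822)/(-29659 + 37080) - 39413) = 1/(9963/7421 - 39413) = 1/(9963*(1/7421) - 39413) = 1/(243/181 - 39413) = 1/(-7133510/181) = -181/7133510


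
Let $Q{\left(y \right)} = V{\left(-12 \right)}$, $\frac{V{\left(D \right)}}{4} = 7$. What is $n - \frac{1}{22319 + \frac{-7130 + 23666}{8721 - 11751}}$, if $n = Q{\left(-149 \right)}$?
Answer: $\frac{315512987}{11268339} \approx 28.0$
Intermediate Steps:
$V{\left(D \right)} = 28$ ($V{\left(D \right)} = 4 \cdot 7 = 28$)
$Q{\left(y \right)} = 28$
$n = 28$
$n - \frac{1}{22319 + \frac{-7130 + 23666}{8721 - 11751}} = 28 - \frac{1}{22319 + \frac{-7130 + 23666}{8721 - 11751}} = 28 - \frac{1}{22319 + \frac{16536}{-3030}} = 28 - \frac{1}{22319 + 16536 \left(- \frac{1}{3030}\right)} = 28 - \frac{1}{22319 - \frac{2756}{505}} = 28 - \frac{1}{\frac{11268339}{505}} = 28 - \frac{505}{11268339} = \frac{315512987}{11268339}$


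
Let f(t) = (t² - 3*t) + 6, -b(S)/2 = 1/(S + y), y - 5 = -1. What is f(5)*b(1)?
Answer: -32/5 ≈ -6.4000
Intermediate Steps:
y = 4 (y = 5 - 1 = 4)
b(S) = -2/(4 + S) (b(S) = -2/(S + 4) = -2/(4 + S))
f(t) = 6 + t² - 3*t
f(5)*b(1) = (6 + 5² - 3*5)*(-2/(4 + 1)) = (6 + 25 - 15)*(-2/5) = 16*(-2*⅕) = 16*(-⅖) = -32/5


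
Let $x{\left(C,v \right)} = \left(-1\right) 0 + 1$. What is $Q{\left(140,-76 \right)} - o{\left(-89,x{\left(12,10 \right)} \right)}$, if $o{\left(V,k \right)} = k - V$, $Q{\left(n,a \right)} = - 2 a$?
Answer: $62$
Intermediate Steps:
$x{\left(C,v \right)} = 1$ ($x{\left(C,v \right)} = 0 + 1 = 1$)
$Q{\left(140,-76 \right)} - o{\left(-89,x{\left(12,10 \right)} \right)} = \left(-2\right) \left(-76\right) - \left(1 - -89\right) = 152 - \left(1 + 89\right) = 152 - 90 = 62$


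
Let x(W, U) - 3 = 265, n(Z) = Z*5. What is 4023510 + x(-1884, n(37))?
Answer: 4023778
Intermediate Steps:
n(Z) = 5*Z
x(W, U) = 268 (x(W, U) = 3 + 265 = 268)
4023510 + x(-1884, n(37)) = 4023510 + 268 = 4023778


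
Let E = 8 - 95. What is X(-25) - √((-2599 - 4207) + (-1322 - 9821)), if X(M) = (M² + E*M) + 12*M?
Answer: 2500 - I*√17949 ≈ 2500.0 - 133.97*I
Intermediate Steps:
E = -87
X(M) = M² - 75*M (X(M) = (M² - 87*M) + 12*M = M² - 75*M)
X(-25) - √((-2599 - 4207) + (-1322 - 9821)) = -25*(-75 - 25) - √((-2599 - 4207) + (-1322 - 9821)) = -25*(-100) - √(-6806 - 11143) = 2500 - √(-17949) = 2500 - I*√17949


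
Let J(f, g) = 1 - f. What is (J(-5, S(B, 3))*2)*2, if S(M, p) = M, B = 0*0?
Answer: 24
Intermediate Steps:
B = 0
(J(-5, S(B, 3))*2)*2 = ((1 - 1*(-5))*2)*2 = ((1 + 5)*2)*2 = (6*2)*2 = 12*2 = 24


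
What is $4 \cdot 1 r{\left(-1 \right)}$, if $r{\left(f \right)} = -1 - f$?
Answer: $0$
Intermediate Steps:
$4 \cdot 1 r{\left(-1 \right)} = 4 \cdot 1 \left(-1 - -1\right) = 4 \left(-1 + 1\right) = 4 \cdot 0 = 0$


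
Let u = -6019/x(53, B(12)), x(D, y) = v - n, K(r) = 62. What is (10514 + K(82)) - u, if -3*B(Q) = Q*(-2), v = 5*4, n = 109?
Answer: 935245/89 ≈ 10508.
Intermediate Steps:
v = 20
B(Q) = 2*Q/3 (B(Q) = -Q*(-2)/3 = -(-2)*Q/3 = 2*Q/3)
x(D, y) = -89 (x(D, y) = 20 - 1*109 = 20 - 109 = -89)
u = 6019/89 (u = -6019/(-89) = -6019*(-1/89) = 6019/89 ≈ 67.629)
(10514 + K(82)) - u = (10514 + 62) - 1*6019/89 = 10576 - 6019/89 = 935245/89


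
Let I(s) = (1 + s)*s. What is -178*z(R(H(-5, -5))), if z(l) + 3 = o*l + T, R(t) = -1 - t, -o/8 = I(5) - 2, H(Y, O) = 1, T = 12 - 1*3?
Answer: -80812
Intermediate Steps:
I(s) = s*(1 + s)
T = 9 (T = 12 - 3 = 9)
o = -224 (o = -8*(5*(1 + 5) - 2) = -8*(5*6 - 2) = -8*(30 - 2) = -8*28 = -224)
z(l) = 6 - 224*l (z(l) = -3 + (-224*l + 9) = -3 + (9 - 224*l) = 6 - 224*l)
-178*z(R(H(-5, -5))) = -178*(6 - 224*(-1 - 1*1)) = -178*(6 - 224*(-1 - 1)) = -178*(6 - 224*(-2)) = -178*(6 + 448) = -178*454 = -80812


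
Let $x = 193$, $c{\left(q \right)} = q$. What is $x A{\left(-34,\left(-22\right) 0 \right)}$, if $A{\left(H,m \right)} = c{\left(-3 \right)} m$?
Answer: $0$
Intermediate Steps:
$A{\left(H,m \right)} = - 3 m$
$x A{\left(-34,\left(-22\right) 0 \right)} = 193 \left(- 3 \left(\left(-22\right) 0\right)\right) = 193 \left(\left(-3\right) 0\right) = 193 \cdot 0 = 0$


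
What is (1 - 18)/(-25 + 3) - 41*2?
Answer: -1787/22 ≈ -81.227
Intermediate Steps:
(1 - 18)/(-25 + 3) - 41*2 = -17/(-22) - 82 = -17*(-1/22) - 82 = 17/22 - 82 = -1787/22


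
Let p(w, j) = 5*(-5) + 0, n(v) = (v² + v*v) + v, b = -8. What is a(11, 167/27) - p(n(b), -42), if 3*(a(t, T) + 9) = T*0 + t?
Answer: 59/3 ≈ 19.667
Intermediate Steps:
a(t, T) = -9 + t/3 (a(t, T) = -9 + (T*0 + t)/3 = -9 + (0 + t)/3 = -9 + t/3)
n(v) = v + 2*v² (n(v) = (v² + v²) + v = 2*v² + v = v + 2*v²)
p(w, j) = -25 (p(w, j) = -25 + 0 = -25)
a(11, 167/27) - p(n(b), -42) = (-9 + (⅓)*11) - 1*(-25) = (-9 + 11/3) + 25 = -16/3 + 25 = 59/3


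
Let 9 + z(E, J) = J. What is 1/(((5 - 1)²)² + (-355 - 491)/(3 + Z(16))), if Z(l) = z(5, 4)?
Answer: 1/679 ≈ 0.0014728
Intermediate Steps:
z(E, J) = -9 + J
Z(l) = -5 (Z(l) = -9 + 4 = -5)
1/(((5 - 1)²)² + (-355 - 491)/(3 + Z(16))) = 1/(((5 - 1)²)² + (-355 - 491)/(3 - 5)) = 1/((4²)² - 846/(-2)) = 1/(16² - 846*(-½)) = 1/(256 + 423) = 1/679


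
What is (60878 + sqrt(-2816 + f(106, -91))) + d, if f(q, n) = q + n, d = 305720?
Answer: 366598 + I*sqrt(2801) ≈ 3.666e+5 + 52.924*I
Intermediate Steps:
f(q, n) = n + q
(60878 + sqrt(-2816 + f(106, -91))) + d = (60878 + sqrt(-2816 + (-91 + 106))) + 305720 = (60878 + sqrt(-2816 + 15)) + 305720 = (60878 + sqrt(-2801)) + 305720 = (60878 + I*sqrt(2801)) + 305720 = 366598 + I*sqrt(2801)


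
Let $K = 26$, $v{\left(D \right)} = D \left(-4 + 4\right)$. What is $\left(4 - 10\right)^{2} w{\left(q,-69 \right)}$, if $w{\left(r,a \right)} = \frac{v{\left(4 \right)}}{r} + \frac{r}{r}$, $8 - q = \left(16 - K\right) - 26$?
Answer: $36$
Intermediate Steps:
$v{\left(D \right)} = 0$ ($v{\left(D \right)} = D 0 = 0$)
$q = 44$ ($q = 8 - \left(\left(16 - 26\right) - 26\right) = 8 - \left(-10 - 26\right) = 8 - -36 = 8 + 36 = 44$)
$w{\left(r,a \right)} = 1$ ($w{\left(r,a \right)} = \frac{0}{r} + \frac{r}{r} = 0 + 1 = 1$)
$\left(4 - 10\right)^{2} w{\left(q,-69 \right)} = \left(4 - 10\right)^{2} \cdot 1 = \left(-6\right)^{2} \cdot 1 = 36 \cdot 1 = 36$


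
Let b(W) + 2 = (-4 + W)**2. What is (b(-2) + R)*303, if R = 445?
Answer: 145137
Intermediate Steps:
b(W) = -2 + (-4 + W)**2
(b(-2) + R)*303 = ((-2 + (-4 - 2)**2) + 445)*303 = ((-2 + (-6)**2) + 445)*303 = ((-2 + 36) + 445)*303 = (34 + 445)*303 = 479*303 = 145137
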